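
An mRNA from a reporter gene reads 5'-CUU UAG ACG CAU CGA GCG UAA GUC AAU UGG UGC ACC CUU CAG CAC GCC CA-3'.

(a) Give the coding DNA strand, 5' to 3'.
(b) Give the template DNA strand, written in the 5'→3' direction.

(a) 5'-CTTTAGACGCATCGAGCGTAAGTCAATTGGTGCACCCTTCAGCACGCCCA-3'
(b) 5'-TGGGCGTGCTGAAGGGTGCACCAATTGACTTACGCTCGATGCGTCTAAAG-3'

(a) The coding strand matches the mRNA with U→T.
(b) The template strand is the reverse complement of the coding strand.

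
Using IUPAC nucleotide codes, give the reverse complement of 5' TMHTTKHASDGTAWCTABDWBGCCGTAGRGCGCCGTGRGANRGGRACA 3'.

Standard pairs A↔T, G↔C; ambiguity codes pair R↔Y, M↔K, W↔W, S↔S, B↔V, D↔H, N↔N. Complement (AKDAAMDTSHCATWGATVHWVCGGCATCYCGCGGCACYCTNYCCYTGT), then reverse for 5'→3'.

5'-TGTYCCYNTCYCACGGCGCYCTACGGCVWHVTAGWTACHSTDMAADKA-3'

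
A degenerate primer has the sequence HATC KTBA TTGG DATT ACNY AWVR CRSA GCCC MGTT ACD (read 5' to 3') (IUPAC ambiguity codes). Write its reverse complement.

5'-HGTAACKGGGCTSYGYBWTRNGTAATHCCAATVAMGATD-3'

Standard pairs A↔T, G↔C; ambiguity codes pair R↔Y, M↔K, W↔W, S↔S, B↔V, D↔H, N↔N. Complement (DTAGMAVTAACCHTAATGNRTWBYGYSTCGGGKCAATGH), then reverse for 5'→3'.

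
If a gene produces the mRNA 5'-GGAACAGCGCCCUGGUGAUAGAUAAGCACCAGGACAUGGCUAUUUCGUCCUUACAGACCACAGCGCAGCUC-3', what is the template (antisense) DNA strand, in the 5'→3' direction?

Replace U with T to get the coding DNA strand: GGAACAGCGCCCTGGTGATAGATAAGCACCAGGACATGGCTATTTCGTCCTTACAGACCACAGCGCAGCTC. The template strand is its reverse complement (complement CCTTGTCGCGGGACCACTATCTATTCGTGGTCCTGTACCGATAAAGCAGGAATGTCTGGTGTCGCGTCGAG, then reverse).

5'-GAGCTGCGCTGTGGTCTGTAAGGACGAAATAGCCATGTCCTGGTGCTTATCTATCACCAGGGCGCTGTTCC-3'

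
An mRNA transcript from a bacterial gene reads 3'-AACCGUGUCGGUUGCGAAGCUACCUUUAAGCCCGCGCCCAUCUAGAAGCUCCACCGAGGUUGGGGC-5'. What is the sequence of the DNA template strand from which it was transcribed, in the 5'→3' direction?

5'-TTGGCACAGCCAACGCTTCGATGGAAATTCGGGCGCGGGTAGATCTTCGAGGTGGCTCCAACCCCG-3'

Written 5'→3' the mRNA is CGGGGUUGGAGCCACCUCGAAGAUCUACCCGCGCCCGAAUUUCCAUCGAAGCGUUGGCUGUGCCAA, so the coding DNA strand is CGGGGTTGGAGCCACCTCGAAGATCTACCCGCGCCCGAATTTCCATCGAAGCGTTGGCTGTGCCAA. The template is its reverse complement.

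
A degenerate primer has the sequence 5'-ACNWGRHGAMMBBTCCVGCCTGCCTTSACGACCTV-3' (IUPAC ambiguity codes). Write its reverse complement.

Standard pairs A↔T, G↔C; ambiguity codes pair R↔Y, M↔K, W↔W, S↔S, B↔V, H↔D, N↔N. Complement (TGNWCYDCTKKVVAGGBCGGACGGAASTGCTGGAB), then reverse for 5'→3'.

5'-BAGGTCGTSAAGGCAGGCBGGAVVKKTCDYCWNGT-3'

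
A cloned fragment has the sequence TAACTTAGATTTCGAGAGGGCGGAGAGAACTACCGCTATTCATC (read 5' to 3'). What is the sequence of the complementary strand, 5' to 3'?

5'-GATGAATAGCGGTAGTTCTCTCCGCCCTCTCGAAATCTAAGTTA-3'

The complement of TAACTTAGATTTCGAGAGGGCGGAGAGAACTACCGCTATTCATC is ATTGAATCTAAAGCTCTCCCGCCTCTCTTGATGGCGATAAGTAG (A↔T, G↔C). DNA strands are antiparallel, so the complementary strand runs 3'→5'; reversing gives the 5'→3' form.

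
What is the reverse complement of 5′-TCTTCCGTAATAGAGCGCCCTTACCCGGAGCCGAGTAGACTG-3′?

Complement each base (A↔T, G↔C): AGAAGGCATTATCTCGCGGGAATGGGCCTCGGCTCATCTGAC. Then reverse.

5'-CAGTCTACTCGGCTCCGGGTAAGGGCGCTCTATTACGGAAGA-3'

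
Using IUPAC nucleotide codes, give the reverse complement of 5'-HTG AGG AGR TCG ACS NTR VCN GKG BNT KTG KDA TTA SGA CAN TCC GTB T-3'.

5'-AVACGGANTGTCSTAATHMCAMANVCMCNGBYANSGTCGAYCTCCTCAD-3'

Standard pairs A↔T, G↔C; ambiguity codes pair R↔Y, K↔M, S↔S, B↔V, D↔H, N↔N. Complement (DACTCCTCYAGCTGSNAYBGNCMCVNAMACMHTAATSCTGTNAGGCAVA), then reverse for 5'→3'.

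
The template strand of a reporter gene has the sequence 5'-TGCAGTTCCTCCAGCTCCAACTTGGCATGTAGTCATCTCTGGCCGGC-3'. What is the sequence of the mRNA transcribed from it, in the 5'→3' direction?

5'-GCCGGCCAGAGAUGACUACAUGCCAAGUUGGAGCUGGAGGAACUGCA-3'

RNA polymerase reads the template 3'→5' and synthesizes mRNA 5'→3' by base-pairing (A→U, T→A, G↔C). The complement of the template is ACGTCAAGGAGGTCGAGGTTGAACCGTACATCAGTAGAGACCGGCCG; antiparallel, so 5'→3' the coding strand is GCCGGCCAGAGATGACTACATGCCAAGTTGGAGCTGGAGGAACTGCA. Replace T with U for the mRNA.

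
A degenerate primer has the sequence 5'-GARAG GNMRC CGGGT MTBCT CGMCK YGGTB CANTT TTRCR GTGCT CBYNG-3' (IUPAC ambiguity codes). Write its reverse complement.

5'-CNRVGAGCACYGYAAAANTGVACCRMGKCGAGVAKACCCGGYKNCCTYTC-3'

Standard pairs A↔T, G↔C; ambiguity codes pair R↔Y, M↔K, B↔V, N↔N. Complement (CTYTCCNKYGGCCCAKAVGAGCKGMRCCAVGTNAAAAYGYCACGAGVRNC), then reverse for 5'→3'.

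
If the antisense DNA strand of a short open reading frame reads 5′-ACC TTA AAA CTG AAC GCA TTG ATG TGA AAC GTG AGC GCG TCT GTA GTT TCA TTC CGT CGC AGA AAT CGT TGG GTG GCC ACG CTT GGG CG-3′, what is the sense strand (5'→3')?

5'-CGCCCAAGCGTGGCCACCCAACGATTTCTGCGACGGAATGAAACTACAGACGCGCTCACGTTTCACATCAATGCGTTCAGTTTTAAGGT-3'

The coding strand is complementary and antiparallel to the template: take the complement (A↔T, G↔C) and reverse.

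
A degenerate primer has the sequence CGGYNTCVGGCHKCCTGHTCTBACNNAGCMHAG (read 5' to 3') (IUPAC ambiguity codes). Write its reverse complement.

5'-CTDKGCTNNGTVAGADCAGGMDGCCBGANRCCG-3'

Standard pairs A↔T, G↔C; ambiguity codes pair Y↔R, M↔K, B↔V, H↔D, N↔N. Complement (GCCRNAGBCCGDMGGACDAGAVTGNNTCGKDTC), then reverse for 5'→3'.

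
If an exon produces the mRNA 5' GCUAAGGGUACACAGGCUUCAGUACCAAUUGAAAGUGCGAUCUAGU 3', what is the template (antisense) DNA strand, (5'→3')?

5'-ACTAGATCGCACTTTCAATTGGTACTGAAGCCTGTGTACCCTTAGC-3'

Replace U with T to get the coding DNA strand: GCTAAGGGTACACAGGCTTCAGTACCAATTGAAAGTGCGATCTAGT. The template strand is its reverse complement (complement CGATTCCCATGTGTCCGAAGTCATGGTTAACTTTCACGCTAGATCA, then reverse).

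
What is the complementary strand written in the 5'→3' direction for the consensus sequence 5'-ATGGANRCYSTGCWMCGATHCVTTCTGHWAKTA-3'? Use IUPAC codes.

5'-TAMTWDCAGAABGDATCGKWGCASRGYNTCCAT-3'

Standard pairs A↔T, G↔C; ambiguity codes pair R↔Y, M↔K, W↔W, S↔S, H↔D, V↔B, N↔N. Complement (TACCTNYGRSACGWKGCTADGBAAGACDWTMAT), then reverse for 5'→3'.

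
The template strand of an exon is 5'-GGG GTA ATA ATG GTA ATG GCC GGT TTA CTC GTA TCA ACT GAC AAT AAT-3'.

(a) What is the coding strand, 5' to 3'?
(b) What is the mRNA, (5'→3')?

(a) 5'-ATTATTGTCAGTTGATACGAGTAAACCGGCCATTACCATTATTACCCC-3'
(b) 5'-AUUAUUGUCAGUUGAUACGAGUAAACCGGCCAUUACCAUUAUUACCCC-3'

(a) The coding strand is the reverse complement of the template: complement CCCCATTATTACCATTACCGGCCAAATGAGCATAGTTGACTGTTATTA, then reverse.
(b) mRNA has the coding-strand sequence with T→U.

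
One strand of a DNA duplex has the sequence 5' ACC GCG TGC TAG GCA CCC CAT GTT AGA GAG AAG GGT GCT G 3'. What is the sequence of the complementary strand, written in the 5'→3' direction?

Pairing A↔T and G↔C gives TGGCGCACGATCCGTGGGGTACAATCTCTCTTCCCACGAC, running 3'→5'. Reverse for the 5'→3' convention.

5'-CAGCACCCTTCTCTCTAACATGGGGTGCCTAGCACGCGGT-3'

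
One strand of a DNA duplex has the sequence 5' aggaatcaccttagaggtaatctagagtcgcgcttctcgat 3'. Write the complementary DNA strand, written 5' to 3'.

5′-ATCGAGAAGCGCGACTCTAGATTACCTCTAAGGTGATTCCT-3′

The complement of AGGAATCACCTTAGAGGTAATCTAGAGTCGCGCTTCTCGAT is TCCTTAGTGGAATCTCCATTAGATCTCAGCGCGAAGAGCTA (A↔T, G↔C). DNA strands are antiparallel, so the complementary strand runs 3'→5'; reversing gives the 5'→3' form.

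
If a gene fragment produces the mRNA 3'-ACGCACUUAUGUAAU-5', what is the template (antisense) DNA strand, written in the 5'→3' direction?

Written 5'→3' the mRNA is UAAUGUAUUCACGCA, so the coding DNA strand is TAATGTATTCACGCA. The template is its reverse complement.

5'-TGCGTGAATACATTA-3'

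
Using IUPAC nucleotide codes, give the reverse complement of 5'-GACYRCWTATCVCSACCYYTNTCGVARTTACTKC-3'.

5'-GMAGTAAYTBCGANARRGGTSGBGATAWGYRGTC-3'

Standard pairs A↔T, G↔C; ambiguity codes pair R↔Y, K↔M, W↔W, S↔S, V↔B, N↔N. Complement (CTGRYGWATAGBGSTGGRRANAGCBTYAATGAMG), then reverse for 5'→3'.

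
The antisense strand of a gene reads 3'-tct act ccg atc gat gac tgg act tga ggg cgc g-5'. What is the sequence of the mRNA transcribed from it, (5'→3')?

5'-AGAUGAGGCUAGCUACUGACCUGAACUCCCGCGC-3'

Reading the template 3'→5' as shown, RNA polymerase pairs each base (A→U, T→A, G↔C) to build mRNA 5'→3' directly.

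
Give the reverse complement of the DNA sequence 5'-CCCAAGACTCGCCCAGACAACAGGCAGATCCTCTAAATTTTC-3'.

Complement each base (A↔T, G↔C): GGGTTCTGAGCGGGTCTGTTGTCCGTCTAGGAGATTTAAAAG. Then reverse.

5'-GAAAATTTAGAGGATCTGCCTGTTGTCTGGGCGAGTCTTGGG-3'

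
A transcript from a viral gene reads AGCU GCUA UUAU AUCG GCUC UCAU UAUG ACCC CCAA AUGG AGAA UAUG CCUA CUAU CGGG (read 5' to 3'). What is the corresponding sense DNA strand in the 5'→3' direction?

The coding DNA strand has the same 5'→3' sequence as the mRNA with U replaced by T.

5'-AGCTGCTATTATATCGGCTCTCATTATGACCCCCAAATGGAGAATATGCCTACTATCGGG-3'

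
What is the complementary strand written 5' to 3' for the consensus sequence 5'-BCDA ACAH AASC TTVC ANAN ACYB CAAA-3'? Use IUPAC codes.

5'-TTTGVRGTNTNTGBAAGSTTDTGTTHGV-3'

Standard pairs A↔T, G↔C; ambiguity codes pair Y↔R, S↔S, B↔V, D↔H, N↔N. Complement (VGHTTGTDTTSGAABGTNTNTGRVGTTT), then reverse for 5'→3'.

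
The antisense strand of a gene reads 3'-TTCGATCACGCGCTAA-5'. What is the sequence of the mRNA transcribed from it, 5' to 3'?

Reading the template 3'→5' as shown, RNA polymerase pairs each base (A→U, T→A, G↔C) to build mRNA 5'→3' directly.

5'-AAGCUAGUGCGCGAUU-3'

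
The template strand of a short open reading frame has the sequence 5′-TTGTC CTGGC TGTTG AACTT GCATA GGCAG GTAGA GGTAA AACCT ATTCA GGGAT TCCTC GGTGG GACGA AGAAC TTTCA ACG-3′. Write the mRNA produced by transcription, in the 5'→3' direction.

5'-CGUUGAAAGUUCUUCGUCCCACCGAGGAAUCCCUGAAUAGGUUUUACCUCUACCUGCCUAUGCAAGUUCAACAGCCAGGACAA-3'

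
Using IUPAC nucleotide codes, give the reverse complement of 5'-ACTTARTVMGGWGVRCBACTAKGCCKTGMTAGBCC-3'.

Standard pairs A↔T, G↔C; ambiguity codes pair R↔Y, M↔K, W↔W, B↔V. Complement (TGAATYABKCCWCBYGVTGATMCGGMACKATCVGG), then reverse for 5'→3'.

5'-GGVCTAKCAMGGCMTAGTVGYBCWCCKBAYTAAGT-3'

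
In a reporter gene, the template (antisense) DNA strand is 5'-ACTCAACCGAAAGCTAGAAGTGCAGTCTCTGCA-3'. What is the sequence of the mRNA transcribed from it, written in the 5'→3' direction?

RNA polymerase reads the template 3'→5' and synthesizes mRNA 5'→3' by base-pairing (A→U, T→A, G↔C). The complement of the template is TGAGTTGGCTTTCGATCTTCACGTCAGAGACGT; antiparallel, so 5'→3' the coding strand is TGCAGAGACTGCACTTCTAGCTTTCGGTTGAGT. Replace T with U for the mRNA.

5'-UGCAGAGACUGCACUUCUAGCUUUCGGUUGAGU-3'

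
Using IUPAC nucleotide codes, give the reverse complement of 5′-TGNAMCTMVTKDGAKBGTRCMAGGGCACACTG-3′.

5'-CAGTGTGCCCTKGYACVMTCHMABKAGKTNCA-3'

Standard pairs A↔T, G↔C; ambiguity codes pair R↔Y, M↔K, B↔V, D↔H, N↔N. Complement (ACNTKGAKBAMHCTMVCAYGKTCCCGTGTGAC), then reverse for 5'→3'.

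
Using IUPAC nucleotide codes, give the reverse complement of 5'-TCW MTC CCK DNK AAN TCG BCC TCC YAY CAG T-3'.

5'-ACTGRTRGGAGGVCGANTTMNHMGGGAKWGA-3'

Standard pairs A↔T, G↔C; ambiguity codes pair Y↔R, M↔K, W↔W, B↔V, D↔H, N↔N. Complement (AGWKAGGGMHNMTTNAGCVGGAGGRTRGTCA), then reverse for 5'→3'.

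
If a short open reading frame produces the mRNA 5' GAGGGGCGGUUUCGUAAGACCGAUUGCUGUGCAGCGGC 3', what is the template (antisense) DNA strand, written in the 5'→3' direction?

5'-GCCGCTGCACAGCAATCGGTCTTACGAAACCGCCCCTC-3'

Replace U with T to get the coding DNA strand: GAGGGGCGGTTTCGTAAGACCGATTGCTGTGCAGCGGC. The template strand is its reverse complement (complement CTCCCCGCCAAAGCATTCTGGCTAACGACACGTCGCCG, then reverse).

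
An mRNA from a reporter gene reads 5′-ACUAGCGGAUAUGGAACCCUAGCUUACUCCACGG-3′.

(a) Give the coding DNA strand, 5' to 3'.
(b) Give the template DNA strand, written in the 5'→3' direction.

(a) The coding strand matches the mRNA with U→T.
(b) The template strand is the reverse complement of the coding strand.

(a) 5′-ACTAGCGGATATGGAACCCTAGCTTACTCCACGG-3′
(b) 5'-CCGTGGAGTAAGCTAGGGTTCCATATCCGCTAGT-3'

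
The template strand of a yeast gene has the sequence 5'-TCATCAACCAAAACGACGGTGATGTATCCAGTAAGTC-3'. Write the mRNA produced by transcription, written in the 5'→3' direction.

The mRNA has the sequence of the coding strand (reverse complement of the template) with T→U. Reverse complement of TCATCAACCAAAACGACGGTGATGTATCCAGTAAGTC is GACTTACTGGATACATCACCGTCGTTTTGGTTGATGA; then T→U.

5′-GACUUACUGGAUACAUCACCGUCGUUUUGGUUGAUGA-3′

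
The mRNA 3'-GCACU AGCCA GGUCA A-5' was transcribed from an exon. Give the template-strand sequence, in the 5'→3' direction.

5'-CGTGATCGGTCCAGTT-3'

Written 5'→3' the mRNA is AACUGGACCGAUCACG, so the coding DNA strand is AACTGGACCGATCACG. The template is its reverse complement.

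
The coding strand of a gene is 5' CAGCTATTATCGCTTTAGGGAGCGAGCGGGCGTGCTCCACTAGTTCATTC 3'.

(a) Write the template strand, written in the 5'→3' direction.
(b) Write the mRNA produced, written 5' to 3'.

(a) The template strand is the reverse complement of the coding strand: complement GTCGATAATAGCGAAATCCCTCGCTCGCCCGCACGAGGTGATCAAGTAAG, then reverse.
(b) mRNA matches the coding strand with T→U.

(a) 5'-GAATGAACTAGTGGAGCACGCCCGCTCGCTCCCTAAAGCGATAATAGCTG-3'
(b) 5'-CAGCUAUUAUCGCUUUAGGGAGCGAGCGGGCGUGCUCCACUAGUUCAUUC-3'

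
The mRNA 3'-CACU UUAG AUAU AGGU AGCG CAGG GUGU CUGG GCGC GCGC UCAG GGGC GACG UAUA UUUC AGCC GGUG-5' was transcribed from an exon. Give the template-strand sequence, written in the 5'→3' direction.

Written 5'→3' the mRNA is GUGGCCGACUUUAUAUGCAGCGGGGACUCGCGCGCGGGUCUGUGGGACGCGAUGGAUAUAGAUUUCAC, so the coding DNA strand is GTGGCCGACTTTATATGCAGCGGGGACTCGCGCGCGGGTCTGTGGGACGCGATGGATATAGATTTCAC. The template is its reverse complement.

5′-GTGAAATCTATATCCATCGCGTCCCACAGACCCGCGCGCGAGTCCCCGCTGCATATAAAGTCGGCCAC-3′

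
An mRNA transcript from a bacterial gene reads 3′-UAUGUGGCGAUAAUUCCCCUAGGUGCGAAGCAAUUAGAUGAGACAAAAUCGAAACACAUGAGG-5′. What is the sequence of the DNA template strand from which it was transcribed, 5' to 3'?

Written 5'→3' the mRNA is GGAGUACACAAAGCUAAAACAGAGUAGAUUAACGAAGCGUGGAUCCCCUUAAUAGCGGUGUAU, so the coding DNA strand is GGAGTACACAAAGCTAAAACAGAGTAGATTAACGAAGCGTGGATCCCCTTAATAGCGGTGTAT. The template is its reverse complement.

5'-ATACACCGCTATTAAGGGGATCCACGCTTCGTTAATCTACTCTGTTTTAGCTTTGTGTACTCC-3'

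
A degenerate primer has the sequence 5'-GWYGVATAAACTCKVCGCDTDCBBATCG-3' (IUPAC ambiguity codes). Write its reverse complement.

Standard pairs A↔T, G↔C; ambiguity codes pair Y↔R, K↔M, W↔W, B↔V, D↔H. Complement (CWRCBTATTTGAGMBGCGHAHGVVTAGC), then reverse for 5'→3'.

5'-CGATVVGHAHGCGBMGAGTTTATBCRWC-3'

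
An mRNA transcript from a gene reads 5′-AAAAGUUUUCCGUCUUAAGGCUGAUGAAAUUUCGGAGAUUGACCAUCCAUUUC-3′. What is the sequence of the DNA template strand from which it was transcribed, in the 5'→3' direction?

Replace U with T to get the coding DNA strand: AAAAGTTTTCCGTCTTAAGGCTGATGAAATTTCGGAGATTGACCATCCATTTC. The template strand is its reverse complement (complement TTTTCAAAAGGCAGAATTCCGACTACTTTAAAGCCTCTAACTGGTAGGTAAAG, then reverse).

5′-GAAATGGATGGTCAATCTCCGAAATTTCATCAGCCTTAAGACGGAAAACTTTT-3′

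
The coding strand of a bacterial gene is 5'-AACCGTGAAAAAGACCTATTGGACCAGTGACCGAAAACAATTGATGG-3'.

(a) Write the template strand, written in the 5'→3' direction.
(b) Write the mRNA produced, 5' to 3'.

(a) The template strand is the reverse complement of the coding strand: complement TTGGCACTTTTTCTGGATAACCTGGTCACTGGCTTTTGTTAACTACC, then reverse.
(b) mRNA matches the coding strand with T→U.

(a) 5′-CCATCAATTGTTTTCGGTCACTGGTCCAATAGGTCTTTTTCACGGTT-3′
(b) 5'-AACCGUGAAAAAGACCUAUUGGACCAGUGACCGAAAACAAUUGAUGG-3'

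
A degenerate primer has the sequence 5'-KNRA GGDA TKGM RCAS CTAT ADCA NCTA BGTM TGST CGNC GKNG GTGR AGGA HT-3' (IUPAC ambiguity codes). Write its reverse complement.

5'-ADTCCTYCACCNMCGNCGASCAKACVTAGNTGHTATAGSTGYKCMATHCCTYNM-3'

Standard pairs A↔T, G↔C; ambiguity codes pair R↔Y, M↔K, S↔S, B↔V, D↔H, N↔N. Complement (MNYTCCHTAMCKYGTSGATATHGTNGATVCAKACSAGCNGCMNCCACYTCCTDA), then reverse for 5'→3'.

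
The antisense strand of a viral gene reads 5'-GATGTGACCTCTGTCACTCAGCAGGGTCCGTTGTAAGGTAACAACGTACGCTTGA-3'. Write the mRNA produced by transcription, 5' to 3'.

The mRNA has the sequence of the coding strand (reverse complement of the template) with T→U. Reverse complement of GATGTGACCTCTGTCACTCAGCAGGGTCCGTTGTAAGGTAACAACGTACGCTTGA is TCAAGCGTACGTTGTTACCTTACAACGGACCCTGCTGAGTGACAGAGGTCACATC; then T→U.

5'-UCAAGCGUACGUUGUUACCUUACAACGGACCCUGCUGAGUGACAGAGGUCACAUC-3'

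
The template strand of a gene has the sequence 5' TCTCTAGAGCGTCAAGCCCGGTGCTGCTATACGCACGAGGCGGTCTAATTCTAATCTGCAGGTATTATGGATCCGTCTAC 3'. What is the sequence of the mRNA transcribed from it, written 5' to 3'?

RNA polymerase reads the template 3'→5' and synthesizes mRNA 5'→3' by base-pairing (A→U, T→A, G↔C). The complement of the template is AGAGATCTCGCAGTTCGGGCCACGACGATATGCGTGCTCCGCCAGATTAAGATTAGACGTCCATAATACCTAGGCAGATG; antiparallel, so 5'→3' the coding strand is GTAGACGGATCCATAATACCTGCAGATTAGAATTAGACCGCCTCGTGCGTATAGCAGCACCGGGCTTGACGCTCTAGAGA. Replace T with U for the mRNA.

5'-GUAGACGGAUCCAUAAUACCUGCAGAUUAGAAUUAGACCGCCUCGUGCGUAUAGCAGCACCGGGCUUGACGCUCUAGAGA-3'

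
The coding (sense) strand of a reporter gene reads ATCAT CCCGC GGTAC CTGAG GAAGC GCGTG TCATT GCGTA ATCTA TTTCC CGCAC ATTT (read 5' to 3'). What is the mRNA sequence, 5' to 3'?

mRNA has the coding-strand sequence with U in place of T.

5'-AUCAUCCCGCGGUACCUGAGGAAGCGCGUGUCAUUGCGUAAUCUAUUUCCCGCACAUUU-3'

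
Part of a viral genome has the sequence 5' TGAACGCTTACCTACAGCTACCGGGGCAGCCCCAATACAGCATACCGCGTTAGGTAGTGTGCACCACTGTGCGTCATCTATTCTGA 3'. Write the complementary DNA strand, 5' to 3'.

The complement of TGAACGCTTACCTACAGCTACCGGGGCAGCCCCAATACAGCATACCGCGTTAGGTAGTGTGCACCACTGTGCGTCATCTATTCTGA is ACTTGCGAATGGATGTCGATGGCCCCGTCGGGGTTATGTCGTATGGCGCAATCCATCACACGTGGTGACACGCAGTAGATAAGACT (A↔T, G↔C). DNA strands are antiparallel, so the complementary strand runs 3'→5'; reversing gives the 5'→3' form.

5'-TCAGAATAGATGACGCACAGTGGTGCACACTACCTAACGCGGTATGCTGTATTGGGGCTGCCCCGGTAGCTGTAGGTAAGCGTTCA-3'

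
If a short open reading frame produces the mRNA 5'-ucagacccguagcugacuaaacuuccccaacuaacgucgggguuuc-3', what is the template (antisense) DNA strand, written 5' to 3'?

Replace U with T to get the coding DNA strand: TCAGACCCGTAGCTGACTAAACTTCCCCAACTAACGTCGGGGTTTC. The template strand is its reverse complement (complement AGTCTGGGCATCGACTGATTTGAAGGGGTTGATTGCAGCCCCAAAG, then reverse).

5'-GAAACCCCGACGTTAGTTGGGGAAGTTTAGTCAGCTACGGGTCTGA-3'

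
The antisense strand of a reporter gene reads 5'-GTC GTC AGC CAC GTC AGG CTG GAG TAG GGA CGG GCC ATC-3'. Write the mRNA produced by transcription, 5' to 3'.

5′-GAUGGCCCGUCCCUACUCCAGCCUGACGUGGCUGACGAC-3′

The mRNA has the sequence of the coding strand (reverse complement of the template) with T→U. Reverse complement of GTCGTCAGCCACGTCAGGCTGGAGTAGGGACGGGCCATC is GATGGCCCGTCCCTACTCCAGCCTGACGTGGCTGACGAC; then T→U.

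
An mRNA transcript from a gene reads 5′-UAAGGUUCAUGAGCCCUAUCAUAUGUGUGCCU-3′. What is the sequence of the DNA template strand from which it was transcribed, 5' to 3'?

Replace U with T to get the coding DNA strand: TAAGGTTCATGAGCCCTATCATATGTGTGCCT. The template strand is its reverse complement (complement ATTCCAAGTACTCGGGATAGTATACACACGGA, then reverse).

5'-AGGCACACATATGATAGGGCTCATGAACCTTA-3'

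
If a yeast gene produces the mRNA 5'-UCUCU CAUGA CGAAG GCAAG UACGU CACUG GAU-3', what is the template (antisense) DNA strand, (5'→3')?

Replace U with T to get the coding DNA strand: TCTCTCATGACGAAGGCAAGTACGTCACTGGAT. The template strand is its reverse complement (complement AGAGAGTACTGCTTCCGTTCATGCAGTGACCTA, then reverse).

5'-ATCCAGTGACGTACTTGCCTTCGTCATGAGAGA-3'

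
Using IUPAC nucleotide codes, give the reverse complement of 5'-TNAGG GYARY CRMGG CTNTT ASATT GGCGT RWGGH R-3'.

Standard pairs A↔T, G↔C; ambiguity codes pair R↔Y, M↔K, W↔W, S↔S, H↔D, N↔N. Complement (ANTCCCRTYRGYKCCGANAATSTAACCGCAYWCCDY), then reverse for 5'→3'.

5'-YDCCWYACGCCAATSTAANAGCCKYGRYTRCCCTNA-3'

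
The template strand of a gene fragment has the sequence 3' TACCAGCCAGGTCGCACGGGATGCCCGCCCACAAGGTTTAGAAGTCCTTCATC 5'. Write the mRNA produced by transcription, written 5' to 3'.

5'-AUGGUCGGUCCAGCGUGCCCUACGGGCGGGUGUUCCAAAUCUUCAGGAAGUAG-3'

Reading the template 3'→5' as shown, RNA polymerase pairs each base (A→U, T→A, G↔C) to build mRNA 5'→3' directly.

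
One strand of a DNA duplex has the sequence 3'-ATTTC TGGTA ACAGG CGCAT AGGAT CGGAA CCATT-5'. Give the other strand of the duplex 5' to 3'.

The strand is given 3'→5', so its complement runs 5'→3' in the same left-to-right order: pair each base A↔T, G↔C.

5'-TAAAGACCATTGTCCGCGTATCCTAGCCTTGGTAA-3'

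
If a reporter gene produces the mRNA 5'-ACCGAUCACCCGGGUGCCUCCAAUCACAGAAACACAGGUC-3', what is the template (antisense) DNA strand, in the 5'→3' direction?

5'-GACCTGTGTTTCTGTGATTGGAGGCACCCGGGTGATCGGT-3'

Replace U with T to get the coding DNA strand: ACCGATCACCCGGGTGCCTCCAATCACAGAAACACAGGTC. The template strand is its reverse complement (complement TGGCTAGTGGGCCCACGGAGGTTAGTGTCTTTGTGTCCAG, then reverse).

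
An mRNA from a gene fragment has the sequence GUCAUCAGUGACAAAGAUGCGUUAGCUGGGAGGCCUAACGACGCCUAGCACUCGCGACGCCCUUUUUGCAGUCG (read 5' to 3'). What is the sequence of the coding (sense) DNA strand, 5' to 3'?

5'-GTCATCAGTGACAAAGATGCGTTAGCTGGGAGGCCTAACGACGCCTAGCACTCGCGACGCCCTTTTTGCAGTCG-3'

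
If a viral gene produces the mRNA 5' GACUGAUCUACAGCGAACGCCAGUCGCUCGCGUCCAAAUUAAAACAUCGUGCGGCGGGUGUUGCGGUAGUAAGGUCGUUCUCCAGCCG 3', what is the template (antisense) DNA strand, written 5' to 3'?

Replace U with T to get the coding DNA strand: GACTGATCTACAGCGAACGCCAGTCGCTCGCGTCCAAATTAAAACATCGTGCGGCGGGTGTTGCGGTAGTAAGGTCGTTCTCCAGCCG. The template strand is its reverse complement (complement CTGACTAGATGTCGCTTGCGGTCAGCGAGCGCAGGTTTAATTTTGTAGCACGCCGCCCACAACGCCATCATTCCAGCAAGAGGTCGGC, then reverse).

5'-CGGCTGGAGAACGACCTTACTACCGCAACACCCGCCGCACGATGTTTTAATTTGGACGCGAGCGACTGGCGTTCGCTGTAGATCAGTC-3'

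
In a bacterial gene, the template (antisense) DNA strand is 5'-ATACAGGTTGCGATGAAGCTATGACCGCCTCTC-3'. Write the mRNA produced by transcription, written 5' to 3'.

5'-GAGAGGCGGUCAUAGCUUCAUCGCAACCUGUAU-3'

The mRNA has the sequence of the coding strand (reverse complement of the template) with T→U. Reverse complement of ATACAGGTTGCGATGAAGCTATGACCGCCTCTC is GAGAGGCGGTCATAGCTTCATCGCAACCTGTAT; then T→U.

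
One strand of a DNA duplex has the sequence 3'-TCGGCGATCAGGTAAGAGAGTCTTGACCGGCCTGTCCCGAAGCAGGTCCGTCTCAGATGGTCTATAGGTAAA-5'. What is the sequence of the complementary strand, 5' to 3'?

5′-AGCCGCTAGTCCATTCTCTCAGAACTGGCCGGACAGGGCTTCGTCCAGGCAGAGTCTACCAGATATCCATTT-3′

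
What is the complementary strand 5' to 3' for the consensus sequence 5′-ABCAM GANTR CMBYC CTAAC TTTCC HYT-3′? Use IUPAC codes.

5'-ARDGGAAAGTTAGGRVKGYANTCKTGVT-3'

Standard pairs A↔T, G↔C; ambiguity codes pair R↔Y, M↔K, B↔V, H↔D, N↔N. Complement (TVGTKCTNAYGKVRGGATTGAAAGGDRA), then reverse for 5'→3'.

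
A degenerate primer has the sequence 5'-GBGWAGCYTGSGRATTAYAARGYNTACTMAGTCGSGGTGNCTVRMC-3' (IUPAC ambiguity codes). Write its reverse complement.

5'-GKYBAGNCACCSCGACTKAGTANRCYTTRTAATYCSCARGCTWCVC-3'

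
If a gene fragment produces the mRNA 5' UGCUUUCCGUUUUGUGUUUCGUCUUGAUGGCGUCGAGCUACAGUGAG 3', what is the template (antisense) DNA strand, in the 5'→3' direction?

Replace U with T to get the coding DNA strand: TGCTTTCCGTTTTGTGTTTCGTCTTGATGGCGTCGAGCTACAGTGAG. The template strand is its reverse complement (complement ACGAAAGGCAAAACACAAAGCAGAACTACCGCAGCTCGATGTCACTC, then reverse).

5'-CTCACTGTAGCTCGACGCCATCAAGACGAAACACAAAACGGAAAGCA-3'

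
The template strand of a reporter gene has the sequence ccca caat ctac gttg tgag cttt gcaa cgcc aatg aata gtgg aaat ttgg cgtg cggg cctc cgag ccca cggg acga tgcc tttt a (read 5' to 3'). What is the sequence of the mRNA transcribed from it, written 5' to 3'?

RNA polymerase reads the template 3'→5' and synthesizes mRNA 5'→3' by base-pairing (A→U, T→A, G↔C). The complement of the template is GGGTGTTAGATGCAACACTCGAAACGTTGCGGTTACTTATCACCTTTAAACCGCACGCCCGGAGGCTCGGGTGCCCTGCTACGGAAAAT; antiparallel, so 5'→3' the coding strand is TAAAAGGCATCGTCCCGTGGGCTCGGAGGCCCGCACGCCAAATTTCCACTATTCATTGGCGTTGCAAAGCTCACAACGTAGATTGTGGG. Replace T with U for the mRNA.

5'-UAAAAGGCAUCGUCCCGUGGGCUCGGAGGCCCGCACGCCAAAUUUCCACUAUUCAUUGGCGUUGCAAAGCUCACAACGUAGAUUGUGGG-3'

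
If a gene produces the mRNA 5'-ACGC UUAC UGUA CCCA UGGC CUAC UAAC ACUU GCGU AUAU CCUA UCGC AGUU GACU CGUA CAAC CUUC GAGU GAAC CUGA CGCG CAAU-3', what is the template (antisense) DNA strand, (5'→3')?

5'-ATTGCGCGTCAGGTTCACTCGAAGGTTGTACGAGTCAACTGCGATAGGATATACGCAAGTGTTAGTAGGCCATGGGTACAGTAAGCGT-3'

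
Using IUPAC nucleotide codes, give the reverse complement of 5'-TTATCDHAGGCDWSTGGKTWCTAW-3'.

5'-WTAGWAMCCASWHGCCTDHGATAA-3'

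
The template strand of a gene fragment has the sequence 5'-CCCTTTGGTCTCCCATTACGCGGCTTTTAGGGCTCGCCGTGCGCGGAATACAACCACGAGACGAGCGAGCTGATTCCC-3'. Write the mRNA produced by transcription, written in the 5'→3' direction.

5′-GGGAAUCAGCUCGCUCGUCUCGUGGUUGUAUUCCGCGCACGGCGAGCCCUAAAAGCCGCGUAAUGGGAGACCAAAGGG-3′

The mRNA has the sequence of the coding strand (reverse complement of the template) with T→U. Reverse complement of CCCTTTGGTCTCCCATTACGCGGCTTTTAGGGCTCGCCGTGCGCGGAATACAACCACGAGACGAGCGAGCTGATTCCC is GGGAATCAGCTCGCTCGTCTCGTGGTTGTATTCCGCGCACGGCGAGCCCTAAAAGCCGCGTAATGGGAGACCAAAGGG; then T→U.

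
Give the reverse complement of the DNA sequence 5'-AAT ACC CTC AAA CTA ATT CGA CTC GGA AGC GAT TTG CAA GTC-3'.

Complement each base (A↔T, G↔C): TTATGGGAGTTTGATTAAGCTGAGCCTTCGCTAAACGTTCAG. Then reverse.

5'-GACTTGCAAATCGCTTCCGAGTCGAATTAGTTTGAGGGTATT-3'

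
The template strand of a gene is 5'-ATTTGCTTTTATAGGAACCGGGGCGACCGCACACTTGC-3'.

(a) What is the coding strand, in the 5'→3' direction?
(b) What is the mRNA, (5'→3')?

(a) 5'-GCAAGTGTGCGGTCGCCCCGGTTCCTATAAAAGCAAAT-3'
(b) 5'-GCAAGUGUGCGGUCGCCCCGGUUCCUAUAAAAGCAAAU-3'

(a) The coding strand is the reverse complement of the template: complement TAAACGAAAATATCCTTGGCCCCGCTGGCGTGTGAACG, then reverse.
(b) mRNA has the coding-strand sequence with T→U.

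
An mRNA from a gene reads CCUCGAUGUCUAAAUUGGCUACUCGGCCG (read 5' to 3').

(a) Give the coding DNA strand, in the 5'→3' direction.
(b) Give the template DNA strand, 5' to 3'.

(a) The coding strand matches the mRNA with U→T.
(b) The template strand is the reverse complement of the coding strand.

(a) 5′-CCTCGATGTCTAAATTGGCTACTCGGCCG-3′
(b) 5'-CGGCCGAGTAGCCAATTTAGACATCGAGG-3'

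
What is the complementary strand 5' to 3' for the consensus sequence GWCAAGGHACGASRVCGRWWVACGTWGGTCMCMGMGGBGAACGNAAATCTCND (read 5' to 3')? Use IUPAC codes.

5'-HNGAGATTTNCGTTCVCCKCKGKGACCWACGTBWWYCGBYSTCGTDCCTTGWC-3'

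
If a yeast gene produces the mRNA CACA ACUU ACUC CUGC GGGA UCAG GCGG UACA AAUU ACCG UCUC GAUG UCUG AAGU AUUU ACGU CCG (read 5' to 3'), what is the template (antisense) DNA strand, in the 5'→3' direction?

5′-CGGACGTAAATACTTCAGACATCGAGACGGTAATTTGTACCGCCTGATCCCGCAGGAGTAAGTTGTG-3′

Replace U with T to get the coding DNA strand: CACAACTTACTCCTGCGGGATCAGGCGGTACAAATTACCGTCTCGATGTCTGAAGTATTTACGTCCG. The template strand is its reverse complement (complement GTGTTGAATGAGGACGCCCTAGTCCGCCATGTTTAATGGCAGAGCTACAGACTTCATAAATGCAGGC, then reverse).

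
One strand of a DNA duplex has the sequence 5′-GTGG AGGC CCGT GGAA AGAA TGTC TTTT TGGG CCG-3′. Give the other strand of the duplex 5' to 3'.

5'-CGGCCCAAAAAGACATTCTTTCCACGGGCCTCCAC-3'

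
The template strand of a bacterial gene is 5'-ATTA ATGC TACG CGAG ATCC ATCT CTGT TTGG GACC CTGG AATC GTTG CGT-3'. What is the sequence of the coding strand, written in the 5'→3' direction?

The coding strand is complementary and antiparallel to the template: take the complement (A↔T, G↔C) and reverse.

5'-ACGCAACGATTCCAGGGTCCCAAACAGAGATGGATCTCGCGTAGCATTAAT-3'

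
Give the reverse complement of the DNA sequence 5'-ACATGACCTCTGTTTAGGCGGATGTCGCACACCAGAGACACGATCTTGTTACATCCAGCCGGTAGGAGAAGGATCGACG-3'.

5'-CGTCGATCCTTCTCCTACCGGCTGGATGTAACAAGATCGTGTCTCTGGTGTGCGACATCCGCCTAAACAGAGGTCATGT-3'

Reading the sequence 3'→5' and pairing each base (A↔T, G↔C) gives the reverse complement directly.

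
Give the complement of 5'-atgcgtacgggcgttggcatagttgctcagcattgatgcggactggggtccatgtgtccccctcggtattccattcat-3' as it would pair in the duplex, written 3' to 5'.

3′-TACGCATGCCCGCAACCGTATCAACGAGTCGTAACTACGCCTGACCCCAGGTACACAGGGGGAGCCATAAGGTAAGTA-5′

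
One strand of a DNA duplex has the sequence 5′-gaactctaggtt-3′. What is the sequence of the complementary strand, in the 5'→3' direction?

The complement of GAACTCTAGGTT is CTTGAGATCCAA (A↔T, G↔C). DNA strands are antiparallel, so the complementary strand runs 3'→5'; reversing gives the 5'→3' form.

5'-AACCTAGAGTTC-3'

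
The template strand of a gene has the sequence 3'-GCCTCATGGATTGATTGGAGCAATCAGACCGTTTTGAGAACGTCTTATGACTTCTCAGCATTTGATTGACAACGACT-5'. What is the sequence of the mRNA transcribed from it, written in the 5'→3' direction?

5'-CGGAGUACCUAACUAACCUCGUUAGUCUGGCAAAACUCUUGCAGAAUACUGAAGAGUCGUAAACUAACUGUUGCUGA-3'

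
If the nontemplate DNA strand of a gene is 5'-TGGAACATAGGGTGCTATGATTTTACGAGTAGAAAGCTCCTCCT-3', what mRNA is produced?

5'-UGGAACAUAGGGUGCUAUGAUUUUACGAGUAGAAAGCUCCUCCU-3'

The mRNA is synthesized from the template strand, so it matches the coding strand with T replaced by U.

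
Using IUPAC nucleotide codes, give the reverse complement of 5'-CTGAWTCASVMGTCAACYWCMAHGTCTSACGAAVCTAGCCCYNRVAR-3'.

Standard pairs A↔T, G↔C; ambiguity codes pair R↔Y, M↔K, W↔W, S↔S, H↔D, V↔B, N↔N. Complement (GACTWAGTSBKCAGTTGRWGKTDCAGASTGCTTBGATCGGGRNYBTY), then reverse for 5'→3'.

5′-YTBYNRGGGCTAGBTTCGTSAGACDTKGWRGTTGACKBSTGAWTCAG-3′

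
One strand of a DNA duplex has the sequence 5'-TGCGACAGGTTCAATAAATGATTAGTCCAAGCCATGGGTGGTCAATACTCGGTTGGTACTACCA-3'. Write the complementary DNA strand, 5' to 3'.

The complement of TGCGACAGGTTCAATAAATGATTAGTCCAAGCCATGGGTGGTCAATACTCGGTTGGTACTACCA is ACGCTGTCCAAGTTATTTACTAATCAGGTTCGGTACCCACCAGTTATGAGCCAACCATGATGGT (A↔T, G↔C). DNA strands are antiparallel, so the complementary strand runs 3'→5'; reversing gives the 5'→3' form.

5'-TGGTAGTACCAACCGAGTATTGACCACCCATGGCTTGGACTAATCATTTATTGAACCTGTCGCA-3'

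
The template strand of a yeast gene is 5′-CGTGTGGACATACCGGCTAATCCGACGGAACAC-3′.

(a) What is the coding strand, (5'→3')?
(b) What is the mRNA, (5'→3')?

(a) 5'-GTGTTCCGTCGGATTAGCCGGTATGTCCACACG-3'
(b) 5'-GUGUUCCGUCGGAUUAGCCGGUAUGUCCACACG-3'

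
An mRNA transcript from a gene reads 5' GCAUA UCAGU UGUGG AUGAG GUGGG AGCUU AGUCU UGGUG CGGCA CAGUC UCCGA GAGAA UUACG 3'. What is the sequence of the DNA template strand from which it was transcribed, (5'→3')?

5'-CGTAATTCTCTCGGAGACTGTGCCGCACCAAGACTAAGCTCCCACCTCATCCACAACTGATATGC-3'

Replace U with T to get the coding DNA strand: GCATATCAGTTGTGGATGAGGTGGGAGCTTAGTCTTGGTGCGGCACAGTCTCCGAGAGAATTACG. The template strand is its reverse complement (complement CGTATAGTCAACACCTACTCCACCCTCGAATCAGAACCACGCCGTGTCAGAGGCTCTCTTAATGC, then reverse).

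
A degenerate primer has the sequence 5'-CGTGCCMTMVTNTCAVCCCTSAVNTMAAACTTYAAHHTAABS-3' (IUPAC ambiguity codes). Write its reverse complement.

5'-SVTTADDTTRAAGTTTKANBTSAGGGBTGANABKAKGGCACG-3'

Standard pairs A↔T, G↔C; ambiguity codes pair Y↔R, M↔K, S↔S, B↔V, H↔D, N↔N. Complement (GCACGGKAKBANAGTBGGGASTBNAKTTTGAARTTDDATTVS), then reverse for 5'→3'.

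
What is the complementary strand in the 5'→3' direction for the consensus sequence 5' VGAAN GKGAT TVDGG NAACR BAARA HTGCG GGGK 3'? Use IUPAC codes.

5′-MCCCCGCADTYTTVYGTTNCCHBAATCMCNTTCB-3′

Standard pairs A↔T, G↔C; ambiguity codes pair R↔Y, K↔M, B↔V, D↔H, N↔N. Complement (BCTTNCMCTAABHCCNTTGYVTTYTDACGCCCCM), then reverse for 5'→3'.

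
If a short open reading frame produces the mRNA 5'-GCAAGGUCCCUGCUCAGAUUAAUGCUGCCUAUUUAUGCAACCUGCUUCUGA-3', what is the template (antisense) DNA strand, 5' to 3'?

5'-TCAGAAGCAGGTTGCATAAATAGGCAGCATTAATCTGAGCAGGGACCTTGC-3'

Replace U with T to get the coding DNA strand: GCAAGGTCCCTGCTCAGATTAATGCTGCCTATTTATGCAACCTGCTTCTGA. The template strand is its reverse complement (complement CGTTCCAGGGACGAGTCTAATTACGACGGATAAATACGTTGGACGAAGACT, then reverse).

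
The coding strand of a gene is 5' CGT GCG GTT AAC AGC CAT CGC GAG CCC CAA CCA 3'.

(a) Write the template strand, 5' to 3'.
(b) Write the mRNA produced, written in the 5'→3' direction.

(a) 5'-TGGTTGGGGCTCGCGATGGCTGTTAACCGCACG-3'
(b) 5'-CGUGCGGUUAACAGCCAUCGCGAGCCCCAACCA-3'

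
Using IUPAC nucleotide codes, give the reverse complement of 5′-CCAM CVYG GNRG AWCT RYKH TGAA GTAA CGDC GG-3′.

Standard pairs A↔T, G↔C; ambiguity codes pair R↔Y, M↔K, W↔W, D↔H, V↔B, N↔N. Complement (GGTKGBRCCNYCTWGAYRMDACTTCATTGCHGCC), then reverse for 5'→3'.

5'-CCGHCGTTACTTCADMRYAGWTCYNCCRBGKTGG-3'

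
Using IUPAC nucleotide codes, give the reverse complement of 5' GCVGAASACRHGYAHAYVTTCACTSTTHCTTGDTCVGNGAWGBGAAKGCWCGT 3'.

Standard pairs A↔T, G↔C; ambiguity codes pair R↔Y, K↔M, W↔W, S↔S, B↔V, D↔H, N↔N. Complement (CGBCTTSTGYDCRTDTRBAAGTGASAADGAACHAGBCNCTWCVCTTMCGWGCA), then reverse for 5'→3'.

5'-ACGWGCMTTCVCWTCNCBGAHCAAGDAASAGTGAABRTDTRCDYGTSTTCBGC-3'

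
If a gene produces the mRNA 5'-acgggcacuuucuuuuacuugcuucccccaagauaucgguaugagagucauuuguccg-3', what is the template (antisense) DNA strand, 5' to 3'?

5'-CGGACAAATGACTCTCATACCGATATCTTGGGGGAAGCAAGTAAAAGAAAGTGCCCGT-3'

Replace U with T to get the coding DNA strand: ACGGGCACTTTCTTTTACTTGCTTCCCCCAAGATATCGGTATGAGAGTCATTTGTCCG. The template strand is its reverse complement (complement TGCCCGTGAAAGAAAATGAACGAAGGGGGTTCTATAGCCATACTCTCAGTAAACAGGC, then reverse).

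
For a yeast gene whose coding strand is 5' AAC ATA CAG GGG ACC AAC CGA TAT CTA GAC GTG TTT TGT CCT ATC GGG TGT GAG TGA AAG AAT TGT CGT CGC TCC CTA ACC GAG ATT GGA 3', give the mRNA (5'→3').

The mRNA is synthesized from the template strand, so it matches the coding strand with T replaced by U.

5′-AACAUACAGGGGACCAACCGAUAUCUAGACGUGUUUUGUCCUAUCGGGUGUGAGUGAAAGAAUUGUCGUCGCUCCCUAACCGAGAUUGGA-3′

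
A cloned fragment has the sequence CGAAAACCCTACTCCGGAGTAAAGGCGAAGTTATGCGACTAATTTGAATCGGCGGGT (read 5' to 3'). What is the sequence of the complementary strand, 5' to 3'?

5′-ACCCGCCGATTCAAATTAGTCGCATAACTTCGCCTTTACTCCGGAGTAGGGTTTTCG-3′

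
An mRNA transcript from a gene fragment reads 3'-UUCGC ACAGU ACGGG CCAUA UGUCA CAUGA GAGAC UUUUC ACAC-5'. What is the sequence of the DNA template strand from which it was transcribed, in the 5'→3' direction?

5'-AAGCGTGTCATGCCCGGTATACAGTGTACTCTCTGAAAAGTGTG-3'

Written 5'→3' the mRNA is CACACUUUUCAGAGAGUACACUGUAUACCGGGCAUGACACGCUU, so the coding DNA strand is CACACTTTTCAGAGAGTACACTGTATACCGGGCATGACACGCTT. The template is its reverse complement.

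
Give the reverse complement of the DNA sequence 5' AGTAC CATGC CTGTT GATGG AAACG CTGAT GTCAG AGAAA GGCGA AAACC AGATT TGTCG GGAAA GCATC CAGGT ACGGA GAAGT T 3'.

5′-AACTTCTCCGTACCTGGATGCTTTCCCGACAAATCTGGTTTTCGCCTTTCTCTGACATCAGCGTTTCCATCAACAGGCATGGTACT-3′

Complement each base (A↔T, G↔C): TCATGGTACGGACAACTACCTTTGCGACTACAGTCTCTTTCCGCTTTTGGTCTAAACAGCCCTTTCGTAGGTCCATGCCTCTTCAA. Then reverse.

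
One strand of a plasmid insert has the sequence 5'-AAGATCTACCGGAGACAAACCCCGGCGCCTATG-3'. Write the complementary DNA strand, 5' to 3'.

5'-CATAGGCGCCGGGGTTTGTCTCCGGTAGATCTT-3'

The complement of AAGATCTACCGGAGACAAACCCCGGCGCCTATG is TTCTAGATGGCCTCTGTTTGGGGCCGCGGATAC (A↔T, G↔C). DNA strands are antiparallel, so the complementary strand runs 3'→5'; reversing gives the 5'→3' form.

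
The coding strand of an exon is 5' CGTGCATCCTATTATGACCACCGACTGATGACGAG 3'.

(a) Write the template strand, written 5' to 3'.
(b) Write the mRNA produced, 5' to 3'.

(a) 5'-CTCGTCATCAGTCGGTGGTCATAATAGGATGCACG-3'
(b) 5′-CGUGCAUCCUAUUAUGACCACCGACUGAUGACGAG-3′

(a) The template strand is the reverse complement of the coding strand: complement GCACGTAGGATAATACTGGTGGCTGACTACTGCTC, then reverse.
(b) mRNA matches the coding strand with T→U.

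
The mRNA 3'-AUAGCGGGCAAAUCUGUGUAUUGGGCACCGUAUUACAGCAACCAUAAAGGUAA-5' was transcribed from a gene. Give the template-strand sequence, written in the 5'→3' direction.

Written 5'→3' the mRNA is AAUGGAAAUACCAACGACAUUAUGCCACGGGUUAUGUGUCUAAACGGGCGAUA, so the coding DNA strand is AATGGAAATACCAACGACATTATGCCACGGGTTATGTGTCTAAACGGGCGATA. The template is its reverse complement.

5'-TATCGCCCGTTTAGACACATAACCCGTGGCATAATGTCGTTGGTATTTCCATT-3'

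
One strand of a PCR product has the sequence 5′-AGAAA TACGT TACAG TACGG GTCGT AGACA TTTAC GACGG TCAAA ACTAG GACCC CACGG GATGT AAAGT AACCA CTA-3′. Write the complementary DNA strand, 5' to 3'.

Pairing A↔T and G↔C gives TCTTTATGCAATGTCATGCCCAGCATCTGTAAATGCTGCCAGTTTTGATCCTGGGGTGCCCTACATTTCATTGGTGAT, running 3'→5'. Reverse for the 5'→3' convention.

5'-TAGTGGTTACTTTACATCCCGTGGGGTCCTAGTTTTGACCGTCGTAAATGTCTACGACCCGTACTGTAACGTATTTCT-3'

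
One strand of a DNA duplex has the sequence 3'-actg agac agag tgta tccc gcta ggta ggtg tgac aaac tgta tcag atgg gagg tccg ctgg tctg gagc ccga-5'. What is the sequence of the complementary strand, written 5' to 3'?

The strand is given 3'→5', so its complement runs 5'→3' in the same left-to-right order: pair each base A↔T, G↔C.

5'-TGACTCTGTCTCACATAGGGCGATCCATCCACACTGTTTGACATAGTCTACCCTCCAGGCGACCAGACCTCGGGCT-3'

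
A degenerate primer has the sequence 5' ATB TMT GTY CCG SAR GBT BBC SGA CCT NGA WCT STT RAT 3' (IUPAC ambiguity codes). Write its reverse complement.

Standard pairs A↔T, G↔C; ambiguity codes pair R↔Y, M↔K, W↔W, S↔S, B↔V, N↔N. Complement (TAVAKACARGGCSTYCVAVVGSCTGGANCTWGASAAYTA), then reverse for 5'→3'.

5'-ATYAASAGWTCNAGGTCSGVVAVCYTSCGGRACAKAVAT-3'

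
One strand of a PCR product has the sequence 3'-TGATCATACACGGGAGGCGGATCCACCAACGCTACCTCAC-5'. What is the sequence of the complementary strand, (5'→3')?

The strand is given 3'→5', so its complement runs 5'→3' in the same left-to-right order: pair each base A↔T, G↔C.

5'-ACTAGTATGTGCCCTCCGCCTAGGTGGTTGCGATGGAGTG-3'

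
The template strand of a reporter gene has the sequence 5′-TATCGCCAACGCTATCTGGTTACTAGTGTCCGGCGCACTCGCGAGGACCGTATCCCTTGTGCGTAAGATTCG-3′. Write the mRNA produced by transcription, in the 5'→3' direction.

5'-CGAAUCUUACGCACAAGGGAUACGGUCCUCGCGAGUGCGCCGGACACUAGUAACCAGAUAGCGUUGGCGAUA-3'

RNA polymerase reads the template 3'→5' and synthesizes mRNA 5'→3' by base-pairing (A→U, T→A, G↔C). The complement of the template is ATAGCGGTTGCGATAGACCAATGATCACAGGCCGCGTGAGCGCTCCTGGCATAGGGAACACGCATTCTAAGC; antiparallel, so 5'→3' the coding strand is CGAATCTTACGCACAAGGGATACGGTCCTCGCGAGTGCGCCGGACACTAGTAACCAGATAGCGTTGGCGATA. Replace T with U for the mRNA.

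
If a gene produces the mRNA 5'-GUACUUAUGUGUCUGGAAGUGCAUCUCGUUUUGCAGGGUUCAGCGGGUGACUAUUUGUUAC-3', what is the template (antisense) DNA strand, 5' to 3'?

Replace U with T to get the coding DNA strand: GTACTTATGTGTCTGGAAGTGCATCTCGTTTTGCAGGGTTCAGCGGGTGACTATTTGTTAC. The template strand is its reverse complement (complement CATGAATACACAGACCTTCACGTAGAGCAAAACGTCCCAAGTCGCCCACTGATAAACAATG, then reverse).

5′-GTAACAAATAGTCACCCGCTGAACCCTGCAAAACGAGATGCACTTCCAGACACATAAGTAC-3′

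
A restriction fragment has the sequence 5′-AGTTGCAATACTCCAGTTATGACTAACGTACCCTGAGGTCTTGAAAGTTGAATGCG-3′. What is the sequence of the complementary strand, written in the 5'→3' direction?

5'-CGCATTCAACTTTCAAGACCTCAGGGTACGTTAGTCATAACTGGAGTATTGCAACT-3'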